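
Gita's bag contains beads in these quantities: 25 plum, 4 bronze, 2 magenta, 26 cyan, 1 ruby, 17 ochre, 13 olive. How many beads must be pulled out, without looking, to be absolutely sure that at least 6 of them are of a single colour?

28

By the pigeonhole principle, put each drawn bead into a box by colour. The largest draw with every box below 6 takes min(count, 5) from each colour; colours with fewer than 5 contribute all they have.
Σ min(cᵢ, 5) = 5 + 4 + 2 + 5 + 1 + 5 + 5 = 27.
Draw number 27 + 1 = 28 must push one box to 6.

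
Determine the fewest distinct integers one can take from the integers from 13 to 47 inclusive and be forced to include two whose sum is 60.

19

A set avoiding the sum 60 can contain at most one of each pair {x, 60−x}, plus the 1 element equal to its own complement.
The integers 30, …, 47 (18 of them) are such a set: any two sum to at least 30+31 = 61 > 60.
By the pigeonhole principle, any 19th integer completes one of the 17 pairs, so 19 choices force a sum of 60.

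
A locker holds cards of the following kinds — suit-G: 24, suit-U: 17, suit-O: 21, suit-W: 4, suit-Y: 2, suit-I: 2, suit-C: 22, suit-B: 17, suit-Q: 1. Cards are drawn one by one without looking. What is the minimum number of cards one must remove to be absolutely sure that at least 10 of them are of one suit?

By the pigeonhole principle, the 9 suits are the holes; the cards drawn are the pigeons.
To avoid 10 of any one suit, the worst case takes at most 9 of each suit, or every card of a suit that has fewer than 9.
That gives 9 + 9 + 9 + 4 + 2 + 2 + 9 + 9 + 1 = 54 cards with no suit reaching 10.
The next card forces some suit to 10, so 54 + 1 = 55.

55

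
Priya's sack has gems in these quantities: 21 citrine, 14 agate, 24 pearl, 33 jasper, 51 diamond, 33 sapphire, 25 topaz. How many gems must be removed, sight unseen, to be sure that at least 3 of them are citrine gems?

In the worst case for collecting citrine gems, every non-citrine gem comes out first.
There are 14 + 24 + 33 + 51 + 33 + 25 = 180 non-citrine gems altogether.
After those, each further gem must be citrine, so 180 + 3 = 183 draws guarantee 3 citrine gems.

183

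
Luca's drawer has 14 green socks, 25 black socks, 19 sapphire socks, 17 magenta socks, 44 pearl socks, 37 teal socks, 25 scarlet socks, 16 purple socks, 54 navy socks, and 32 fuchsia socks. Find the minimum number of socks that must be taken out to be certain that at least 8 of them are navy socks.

In the worst case for collecting navy socks, every non-navy sock comes out first.
There are 14 + 25 + 19 + 17 + 44 + 37 + 25 + 16 + 32 = 229 non-navy socks altogether.
After those, each further sock must be navy, so 229 + 8 = 237 draws guarantee 8 navy socks.

237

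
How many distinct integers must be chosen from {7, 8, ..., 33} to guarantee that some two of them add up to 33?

Two chosen integers sum to 33 exactly when both halves of some pair {x, 33−x} with 7 ≤ x ≤ 33−x ≤ 26 are chosen — 10 such pairs.
The remaining 7 elements (those with no distinct partner in range) can never complete a 33-sum, so the worst case takes all of them and one from each pair: 7 + 10 = 17.
The 18th integer has to be the second member of some pair, so 17 + 1 = 18.

18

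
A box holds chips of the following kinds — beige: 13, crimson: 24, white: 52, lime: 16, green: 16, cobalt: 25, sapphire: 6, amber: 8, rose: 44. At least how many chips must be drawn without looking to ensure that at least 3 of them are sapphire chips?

201

In the worst case for collecting sapphire chips, every non-sapphire chip comes out first.
There are 13 + 24 + 52 + 16 + 16 + 25 + 8 + 44 = 198 non-sapphire chips altogether.
After those, each further chip must be sapphire, so 198 + 3 = 201 draws guarantee 3 sapphire chips.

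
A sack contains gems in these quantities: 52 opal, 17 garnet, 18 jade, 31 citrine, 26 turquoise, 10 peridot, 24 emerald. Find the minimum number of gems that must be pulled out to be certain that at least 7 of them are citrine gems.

154

In the worst case for collecting citrine gems, every non-citrine gem comes out first.
There are 52 + 17 + 18 + 26 + 10 + 24 = 147 non-citrine gems altogether.
After those, each further gem must be citrine, so 147 + 7 = 154 draws guarantee 7 citrine gems.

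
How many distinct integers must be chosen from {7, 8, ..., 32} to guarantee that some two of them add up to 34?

17

A set avoiding the sum 34 can contain at most one of each pair {x, 34−x}, plus the 6 elements whose complement lies outside the range or equal to its own complement.
The integers 17, …, 32 (16 of them) are such a set: any two sum to at least 17+18 = 35 > 34.
Pigeonhole: any 17th integer completes one of the 10 pairs, so 17 choices force a sum of 34.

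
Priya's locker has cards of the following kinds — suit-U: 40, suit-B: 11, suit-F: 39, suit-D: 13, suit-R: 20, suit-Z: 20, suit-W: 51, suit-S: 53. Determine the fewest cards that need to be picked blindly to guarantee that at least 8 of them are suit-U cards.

In the worst case for collecting suit-U cards, every non-suit-U card comes out first.
There are 11 + 39 + 13 + 20 + 20 + 51 + 53 = 207 non-suit-U cards altogether.
After those, each further card must be suit-U, so 207 + 8 = 215 draws guarantee 8 suit-U cards.

215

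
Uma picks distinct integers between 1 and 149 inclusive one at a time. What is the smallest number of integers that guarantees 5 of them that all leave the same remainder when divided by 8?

33

The 8 residue classes mod 8 are the pigeonholes.
With 32 integers one could put 4 in each residue class and have no class reach 5.
The 33rd integer pushes some class to 5, so 8·4 + 1 = 33.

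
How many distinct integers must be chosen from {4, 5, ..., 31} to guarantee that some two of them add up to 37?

Group the elements by complementary pair {x, 37−x}: {6,31}, {7,30}, {8,29}, …, giving 13 two-element pairs and 2 integers whose partner 37−x falls outside [4,31].
Treating each of those 15 groups as a pigeonhole, one can pick one integer per group — 15 integers — with no two summing to 37.
The 16th integer lands in an occupied pair, forcing a sum of 37.

16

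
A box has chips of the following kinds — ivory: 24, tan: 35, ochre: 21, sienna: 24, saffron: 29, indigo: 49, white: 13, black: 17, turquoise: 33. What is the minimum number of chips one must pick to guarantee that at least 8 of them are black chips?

In the worst case for collecting black chips, every non-black chip comes out first.
There are 24 + 35 + 21 + 24 + 29 + 49 + 13 + 33 = 228 non-black chips altogether.
After those, each further chip must be black, so 228 + 8 = 236 draws guarantee 8 black chips.

236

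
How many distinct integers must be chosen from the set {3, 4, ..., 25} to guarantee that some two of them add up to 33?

15

Two chosen integers sum to 33 exactly when both halves of some pair {x, 33−x} with 8 ≤ x ≤ 33−x ≤ 25 are chosen — 9 such pairs.
The remaining 5 elements (those with no distinct partner in range) can never complete a 33-sum, so the worst case takes all of them and one from each pair: 5 + 9 = 14.
The 15th integer has to be the second member of some pair, so 14 + 1 = 15.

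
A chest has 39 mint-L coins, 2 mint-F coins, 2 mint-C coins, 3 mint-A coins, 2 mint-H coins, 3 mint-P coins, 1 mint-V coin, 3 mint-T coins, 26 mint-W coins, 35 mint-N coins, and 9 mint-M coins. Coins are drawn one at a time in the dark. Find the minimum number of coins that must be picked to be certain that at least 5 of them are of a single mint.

33

An adversary could hand out at most 4 coins per mint (7 mints run out sooner): 4 + 2 + 2 + 3 + 2 + 3 + 1 + 3 + 4 + 4 + 4 = 32 coins and still no mint has 5.
One more coin lands in a mint already at 4, so 33 draws are enough and 32 are not.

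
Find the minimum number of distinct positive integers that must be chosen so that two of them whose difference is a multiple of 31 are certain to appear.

32

Integers whose pairwise differences are multiples of 31 are exactly those sharing a remainder mod 31. Pigeonhole: the 31 residue classes mod 31 are the pigeonholes.
With 31 integers one could put 1 in each residue class and have no class reach 2.
The 32nd integer pushes some class to 2, so 31·1 + 1 = 32.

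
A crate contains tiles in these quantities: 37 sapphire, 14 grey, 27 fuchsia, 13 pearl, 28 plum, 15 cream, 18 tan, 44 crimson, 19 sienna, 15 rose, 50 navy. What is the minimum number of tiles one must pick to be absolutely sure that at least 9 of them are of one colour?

89

By the pigeonhole principle, put each drawn tile into a box by colour. The largest draw with every box below 9 takes min(count, 8) from each colour.
Σ min(cᵢ, 8) = 8 + 8 + 8 + 8 + 8 + 8 + 8 + 8 + 8 + 8 + 8 = 88.
Draw number 88 + 1 = 89 must push one box to 9.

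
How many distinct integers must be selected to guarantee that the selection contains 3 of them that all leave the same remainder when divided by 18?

37

The 18 residue classes mod 18 are the pigeonholes.
With 36 integers one could put 2 in each residue class and have no class reach 3.
The 37th integer pushes some class to 3, so 18·2 + 1 = 37.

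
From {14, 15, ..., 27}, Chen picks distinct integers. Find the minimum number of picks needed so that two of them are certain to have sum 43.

9

Two chosen integers sum to 43 exactly when both halves of some pair {x, 43−x} with 16 ≤ x ≤ 43−x ≤ 27 are chosen — 6 such pairs.
The remaining 2 elements (those with no distinct partner in range) can never complete a 43-sum, so the worst case takes all of them and one from each pair: 2 + 6 = 8.
The 9th integer has to be the second member of some pair, so 8 + 1 = 9.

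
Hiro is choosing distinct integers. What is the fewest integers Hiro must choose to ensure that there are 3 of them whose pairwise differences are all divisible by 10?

21

Integers whose pairwise differences are multiples of 10 are exactly those sharing a remainder mod 10. The 10 residue classes mod 10 are the pigeonholes.
With 20 integers one could put 2 in each residue class and have no class reach 3.
The 21st integer pushes some class to 3, so 10·2 + 1 = 21.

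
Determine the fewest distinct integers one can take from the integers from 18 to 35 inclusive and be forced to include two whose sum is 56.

A set avoiding the sum 56 can contain at most one of each pair {x, 56−x}, plus the 4 elements whose complement lies outside the range or equal to its own complement.
The integers 18, …, 28 (11 of them) are such a set: any two sum to at least 18+19 = 37 and at most 27+28 = 55 < 56.
Any 12th integer completes one of the 7 pairs, so 12 choices force a sum of 56.

12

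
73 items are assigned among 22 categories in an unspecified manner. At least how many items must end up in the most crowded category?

4

Pigeonhole: the 22 categories are the holes and the 73 items are the pigeons.
If every category held at most 3 items, the total would be at most 22 × 3 = 66, which is less than 73.
So some category holds at least ⌈73/22⌉ = 4 items.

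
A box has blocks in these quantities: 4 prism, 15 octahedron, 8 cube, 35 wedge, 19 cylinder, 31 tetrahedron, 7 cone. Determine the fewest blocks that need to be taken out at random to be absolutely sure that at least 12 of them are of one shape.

By pigeonhole, the 7 shapes are the holes; the blocks drawn are the pigeons.
To avoid 12 of any one shape, the worst case takes at most 11 of each shape, or every block of a shape that has fewer than 11.
That gives 4 + 11 + 8 + 11 + 11 + 11 + 7 = 63 blocks with no shape reaching 12.
The next block forces some shape to 12, so 63 + 1 = 64.

64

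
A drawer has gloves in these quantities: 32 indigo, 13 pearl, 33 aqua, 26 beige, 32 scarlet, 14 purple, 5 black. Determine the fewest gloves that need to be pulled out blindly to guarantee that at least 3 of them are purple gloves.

In the worst case for collecting purple gloves, every non-purple glove comes out first.
There are 32 + 13 + 33 + 26 + 32 + 5 = 141 non-purple gloves altogether.
After those, each further glove must be purple, so 141 + 3 = 144 draws guarantee 3 purple gloves.

144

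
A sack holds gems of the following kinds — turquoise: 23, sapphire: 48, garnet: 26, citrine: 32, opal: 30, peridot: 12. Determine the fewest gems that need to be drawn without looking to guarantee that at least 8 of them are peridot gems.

In the worst case for collecting peridot gems, every non-peridot gem comes out first.
There are 23 + 48 + 26 + 32 + 30 = 159 non-peridot gems altogether.
After those, each further gem must be peridot, so 159 + 8 = 167 draws guarantee 8 peridot gems.

167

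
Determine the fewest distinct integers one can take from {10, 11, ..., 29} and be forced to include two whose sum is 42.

13

Group the elements by complementary pair {x, 42−x}: {13,29}, {14,28}, {15,27}, …, giving 8 two-element pairs; the single value 21 (it cannot pair with itself since the integers are distinct); and 3 integers whose partner 42−x falls outside [10,29].
By the pigeonhole principle, treating each of those 12 groups as a pigeonhole, one can pick one integer per group — 12 integers — with no two summing to 42.
The 13th integer lands in an occupied pair, forcing a sum of 42.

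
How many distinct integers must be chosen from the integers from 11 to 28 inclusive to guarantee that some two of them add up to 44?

13

Group the elements by complementary pair {x, 44−x}: {16,28}, {17,27}, {18,26}, …, giving 6 two-element pairs; the single value 22 (it cannot pair with itself since the integers are distinct); and 5 integers whose partner 44−x falls outside [11,28].
Treating each of those 12 groups as a pigeonhole, one can pick one integer per group — 12 integers — with no two summing to 44.
The 13th integer lands in an occupied pair, forcing a sum of 44.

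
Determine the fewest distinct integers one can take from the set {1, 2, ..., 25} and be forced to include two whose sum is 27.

14

A set avoiding the sum 27 can contain at most one of each pair {x, 27−x}, plus the 1 element whose complement lies outside the range.
The integers 1, …, 13 (13 of them) are such a set: any two sum to at least 1+2 = 3 and at most 12+13 = 25 < 27.
Any 14th integer completes one of the 12 pairs, so 14 choices force a sum of 27.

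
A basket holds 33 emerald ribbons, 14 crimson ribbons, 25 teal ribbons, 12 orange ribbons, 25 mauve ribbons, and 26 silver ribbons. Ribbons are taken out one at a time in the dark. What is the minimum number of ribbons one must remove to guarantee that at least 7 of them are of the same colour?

37

An adversary could hand out at most 6 ribbons per colour: 6 + 6 + 6 + 6 + 6 + 6 = 36 ribbons and still no colour has 7.
One more ribbon lands in a colour already at 6, so 37 draws are enough and 36 are not.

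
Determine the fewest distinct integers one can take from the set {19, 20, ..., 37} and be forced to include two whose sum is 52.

Two chosen integers sum to 52 exactly when both halves of some pair {x, 52−x} with 19 ≤ x ≤ 52−x ≤ 33 are chosen — 7 such pairs.
The remaining 5 elements (those with no distinct partner in range) can never complete a 52-sum, so the worst case takes all of them and one from each pair: 5 + 7 = 12.
By pigeonhole, the 13th integer has to be the second member of some pair, so 12 + 1 = 13.

13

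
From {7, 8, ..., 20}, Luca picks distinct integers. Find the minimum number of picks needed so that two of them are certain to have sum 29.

Two chosen integers sum to 29 exactly when both halves of some pair {x, 29−x} with 9 ≤ x ≤ 29−x ≤ 20 are chosen — 6 such pairs.
The remaining 2 elements (those with no distinct partner in range) can never complete a 29-sum, so the worst case takes all of them and one from each pair: 2 + 6 = 8.
Pigeonhole: the 9th integer has to be the second member of some pair, so 8 + 1 = 9.

9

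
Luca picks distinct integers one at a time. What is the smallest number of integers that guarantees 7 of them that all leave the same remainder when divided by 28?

169

The 28 residue classes mod 28 are the pigeonholes.
With 168 integers one could put 6 in each residue class and have no class reach 7.
The 169th integer pushes some class to 7, so 28·6 + 1 = 169.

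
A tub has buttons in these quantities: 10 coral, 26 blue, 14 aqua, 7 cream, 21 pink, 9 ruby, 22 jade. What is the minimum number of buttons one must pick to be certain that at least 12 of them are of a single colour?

71

An adversary could hand out at most 11 buttons per colour (coral, cream, ruby run out sooner): 10 + 11 + 11 + 7 + 11 + 9 + 11 = 70 buttons and still no colour has 12.
One more button lands in a colour already at 11, so 71 draws are enough and 70 are not.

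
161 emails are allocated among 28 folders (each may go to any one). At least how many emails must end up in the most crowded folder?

The 28 folders are the holes and the 161 emails are the pigeons.
If every folder held at most 5 emails, the total would be at most 28 × 5 = 140, which is less than 161.
So some folder holds at least ⌈161/28⌉ = 6 emails.

6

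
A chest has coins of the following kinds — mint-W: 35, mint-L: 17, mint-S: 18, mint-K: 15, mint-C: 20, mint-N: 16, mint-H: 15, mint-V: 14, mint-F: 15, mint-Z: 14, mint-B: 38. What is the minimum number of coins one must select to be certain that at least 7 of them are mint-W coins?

189

In the worst case for collecting mint-W coins, every non-mint-W coin comes out first.
There are 17 + 18 + 15 + 20 + 16 + 15 + 14 + 15 + 14 + 38 = 182 non-mint-W coins altogether.
After those, each further coin must be mint-W, so 182 + 7 = 189 draws guarantee 7 mint-W coins.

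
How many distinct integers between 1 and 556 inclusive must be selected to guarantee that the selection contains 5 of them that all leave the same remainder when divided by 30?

By the pigeonhole principle, the 30 residue classes mod 30 are the pigeonholes.
With 120 integers one could put 4 in each residue class and have no class reach 5.
The 121st integer pushes some class to 5, so 30·4 + 1 = 121.

121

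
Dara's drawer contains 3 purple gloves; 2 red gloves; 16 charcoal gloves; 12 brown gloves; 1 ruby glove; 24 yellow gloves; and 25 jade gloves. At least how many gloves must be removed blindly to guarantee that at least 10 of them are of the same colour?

43

The 7 colours are the holes; the gloves drawn are the pigeons.
To avoid 10 of any one colour, the worst case takes at most 9 of each colour, or every glove of a colour that has fewer than 9.
That gives 3 + 2 + 9 + 9 + 1 + 9 + 9 = 42 gloves with no colour reaching 10.
The next glove forces some colour to 10, so 42 + 1 = 43.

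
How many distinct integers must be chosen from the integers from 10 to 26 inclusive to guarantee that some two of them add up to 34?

11

Group the elements by complementary pair {x, 34−x}: {10,24}, {11,23}, {12,22}, …, giving 7 two-element pairs, the single value 17 (it cannot pair with itself since the integers are distinct), and 2 integers whose partner 34−x falls outside [10,26].
Treating each of those 10 groups as a pigeonhole, one can pick one integer per group — 10 integers — with no two summing to 34.
The 11th integer lands in an occupied pair, forcing a sum of 34.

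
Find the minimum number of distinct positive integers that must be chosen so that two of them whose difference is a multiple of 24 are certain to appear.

Integers whose pairwise differences are multiples of 24 are exactly those sharing a remainder mod 24. By the pigeonhole principle, the 24 residue classes mod 24 are the pigeonholes.
With 24 integers one could put 1 in each residue class and have no class reach 2.
The 25th integer pushes some class to 2, so 24·1 + 1 = 25.

25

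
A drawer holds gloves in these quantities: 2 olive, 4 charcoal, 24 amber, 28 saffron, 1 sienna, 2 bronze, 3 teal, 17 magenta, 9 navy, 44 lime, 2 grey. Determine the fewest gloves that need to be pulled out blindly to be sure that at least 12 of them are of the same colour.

68

An adversary could hand out at most 11 gloves per colour (7 colours run out sooner): 2 + 4 + 11 + 11 + 1 + 2 + 3 + 11 + 9 + 11 + 2 = 67 gloves and still no colour has 12.
One more glove lands in a colour already at 11, so 68 draws are enough and 67 are not.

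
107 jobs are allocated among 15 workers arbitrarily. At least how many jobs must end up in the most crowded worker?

8

Pigeonhole: the 15 workers are the holes and the 107 jobs are the pigeons.
If every worker held at most 7 jobs, the total would be at most 15 × 7 = 105, which is less than 107.
So some worker holds at least ⌈107/15⌉ = 8 jobs.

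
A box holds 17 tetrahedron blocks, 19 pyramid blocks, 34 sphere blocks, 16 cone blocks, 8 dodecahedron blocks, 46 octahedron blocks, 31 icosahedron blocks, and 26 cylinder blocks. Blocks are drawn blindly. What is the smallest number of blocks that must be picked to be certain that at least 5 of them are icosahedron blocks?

171

In the worst case for collecting icosahedron blocks, every non-icosahedron block comes out first.
There are 17 + 19 + 34 + 16 + 8 + 46 + 26 = 166 non-icosahedron blocks altogether.
After those, each further block must be icosahedron, so 166 + 5 = 171 draws guarantee 5 icosahedron blocks.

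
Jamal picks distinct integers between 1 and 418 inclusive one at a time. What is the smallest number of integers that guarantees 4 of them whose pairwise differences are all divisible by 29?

Integers whose pairwise differences are multiples of 29 are exactly those sharing a remainder mod 29. The 29 residue classes mod 29 are the pigeonholes.
With 87 integers one could put 3 in each residue class and have no class reach 4.
The 88th integer pushes some class to 4, so 29·3 + 1 = 88.

88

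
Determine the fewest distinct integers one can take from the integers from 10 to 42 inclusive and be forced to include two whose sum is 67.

25

A set avoiding the sum 67 can contain at most one of each pair {x, 67−x}, plus the 15 elements whose complement lies outside the range.
The integers 10, …, 33 (24 of them) are such a set: any two sum to at least 10+11 = 21 and at most 32+33 = 65 < 67.
By the pigeonhole principle, any 25th integer completes one of the 9 pairs, so 25 choices force a sum of 67.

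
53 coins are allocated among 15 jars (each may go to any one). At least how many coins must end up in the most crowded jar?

The 15 jars are the holes and the 53 coins are the pigeons.
If every jar held at most 3 coins, the total would be at most 15 × 3 = 45, which is less than 53.
So some jar holds at least ⌈53/15⌉ = 4 coins.

4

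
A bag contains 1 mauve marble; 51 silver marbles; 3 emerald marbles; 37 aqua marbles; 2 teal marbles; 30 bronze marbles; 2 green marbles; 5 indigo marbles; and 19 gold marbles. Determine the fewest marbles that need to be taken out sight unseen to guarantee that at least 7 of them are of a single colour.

38

The 9 colours are the holes; the marbles drawn are the pigeons.
To avoid 7 of any one colour, the worst case takes at most 6 of each colour, or every marble of a colour that has fewer than 6.
That gives 1 + 6 + 3 + 6 + 2 + 6 + 2 + 5 + 6 = 37 marbles with no colour reaching 7.
The next marble forces some colour to 7, so 37 + 1 = 38.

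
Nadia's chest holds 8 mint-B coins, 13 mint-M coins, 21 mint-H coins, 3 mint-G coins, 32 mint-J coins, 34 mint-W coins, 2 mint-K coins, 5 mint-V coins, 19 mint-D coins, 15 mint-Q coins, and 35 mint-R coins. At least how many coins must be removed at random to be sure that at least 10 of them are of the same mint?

By the pigeonhole principle, put each drawn coin into a box by mint. The largest draw with every box below 10 takes min(count, 9) from each mint; mints with fewer than 9 contribute all they have.
Σ min(cᵢ, 9) = 8 + 9 + 9 + 3 + 9 + 9 + 2 + 5 + 9 + 9 + 9 = 81.
Draw number 81 + 1 = 82 must push one box to 10.

82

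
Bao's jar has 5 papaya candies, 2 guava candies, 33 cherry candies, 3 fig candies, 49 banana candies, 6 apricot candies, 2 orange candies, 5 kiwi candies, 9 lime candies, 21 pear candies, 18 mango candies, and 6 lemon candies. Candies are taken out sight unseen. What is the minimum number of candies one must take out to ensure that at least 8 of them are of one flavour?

65

Pigeonhole: the 12 flavours are the holes; the candies drawn are the pigeons.
To avoid 8 of any one flavour, the worst case takes at most 7 of each flavour, or every candy of a flavour that has fewer than 7.
That gives 5 + 2 + 7 + 3 + 7 + 6 + 2 + 5 + 7 + 7 + 7 + 6 = 64 candies with no flavour reaching 8.
The next candy forces some flavour to 8, so 64 + 1 = 65.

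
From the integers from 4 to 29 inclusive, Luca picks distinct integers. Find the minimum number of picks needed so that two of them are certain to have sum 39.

Two chosen integers sum to 39 exactly when both halves of some pair {x, 39−x} with 10 ≤ x ≤ 39−x ≤ 29 are chosen — 10 such pairs.
The remaining 6 elements (those with no distinct partner in range) can never complete a 39-sum, so the worst case takes all of them and one from each pair: 6 + 10 = 16.
By pigeonhole, the 17th integer has to be the second member of some pair, so 16 + 1 = 17.

17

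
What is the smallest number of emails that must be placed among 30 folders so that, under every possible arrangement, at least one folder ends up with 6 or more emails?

151

With 150 emails one could put exactly 5 in each of the 30 folders, and no folder would reach 6.
One more email must land in a folder that already has 5, giving it 6.
So 30 × 5 + 1 = 151 emails are required.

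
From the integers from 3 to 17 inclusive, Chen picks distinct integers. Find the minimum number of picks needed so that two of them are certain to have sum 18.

10

A set avoiding the sum 18 can contain at most one of each pair {x, 18−x}, plus the 3 elements whose complement lies outside the range or equal to its own complement.
The integers 9, …, 17 (9 of them) are such a set: any two sum to at least 9+10 = 19 > 18.
By pigeonhole, any 10th integer completes one of the 6 pairs, so 10 choices force a sum of 18.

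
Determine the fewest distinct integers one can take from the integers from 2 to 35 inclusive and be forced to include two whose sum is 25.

24

Two chosen integers sum to 25 exactly when both halves of some pair {x, 25−x} with 2 ≤ x ≤ 25−x ≤ 23 are chosen — 11 such pairs.
The remaining 12 elements (those with no distinct partner in range) can never complete a 25-sum, so the worst case takes all of them and one from each pair: 12 + 11 = 23.
Pigeonhole: the 24th integer has to be the second member of some pair, so 23 + 1 = 24.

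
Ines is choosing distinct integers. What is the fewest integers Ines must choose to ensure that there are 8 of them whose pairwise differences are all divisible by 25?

Integers whose pairwise differences are multiples of 25 are exactly those sharing a remainder mod 25. By the pigeonhole principle, the 25 residue classes mod 25 are the pigeonholes.
With 175 integers one could put 7 in each residue class and have no class reach 8.
The 176th integer pushes some class to 8, so 25·7 + 1 = 176.

176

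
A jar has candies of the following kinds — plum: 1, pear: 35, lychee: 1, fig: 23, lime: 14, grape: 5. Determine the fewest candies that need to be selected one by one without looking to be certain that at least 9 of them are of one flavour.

32

By pigeonhole, put each drawn candy into a box by flavour. The largest draw with every box below 9 takes min(count, 8) from each flavour; flavours with fewer than 8 contribute all they have.
Σ min(cᵢ, 8) = 1 + 8 + 1 + 8 + 8 + 5 = 31.
Draw number 31 + 1 = 32 must push one box to 9.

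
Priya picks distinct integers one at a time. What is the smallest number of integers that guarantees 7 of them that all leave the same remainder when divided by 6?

37

By pigeonhole, the 6 residue classes mod 6 are the pigeonholes.
With 36 integers one could put 6 in each residue class and have no class reach 7.
The 37th integer pushes some class to 7, so 6·6 + 1 = 37.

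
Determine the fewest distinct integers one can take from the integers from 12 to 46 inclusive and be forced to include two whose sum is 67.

23

A set avoiding the sum 67 can contain at most one of each pair {x, 67−x}, plus the 9 elements whose complement lies outside the range.
The integers 12, …, 33 (22 of them) are such a set: any two sum to at least 12+13 = 25 and at most 32+33 = 65 < 67.
Any 23rd integer completes one of the 13 pairs, so 23 choices force a sum of 67.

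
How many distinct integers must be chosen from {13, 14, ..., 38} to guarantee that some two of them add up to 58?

18

A set avoiding the sum 58 can contain at most one of each pair {x, 58−x}, plus the 8 elements whose complement lies outside the range or equal to its own complement.
The integers 13, …, 29 (17 of them) are such a set: any two sum to at least 13+14 = 27 and at most 28+29 = 57 < 58.
Any 18th integer completes one of the 9 pairs, so 18 choices force a sum of 58.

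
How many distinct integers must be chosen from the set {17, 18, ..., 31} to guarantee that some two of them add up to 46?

A set avoiding the sum 46 can contain at most one of each pair {x, 46−x}, plus the 3 elements whose complement lies outside the range or equal to its own complement.
The integers 23, …, 31 (9 of them) are such a set: any two sum to at least 23+24 = 47 > 46.
Pigeonhole: any 10th integer completes one of the 6 pairs, so 10 choices force a sum of 46.

10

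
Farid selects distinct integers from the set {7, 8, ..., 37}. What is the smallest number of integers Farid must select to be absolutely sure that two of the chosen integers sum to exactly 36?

Two chosen integers sum to 36 exactly when both halves of some pair {x, 36−x} with 7 ≤ x ≤ 36−x ≤ 29 are chosen — 11 such pairs.
The remaining 9 elements (those with no distinct partner in range) can never complete a 36-sum, so the worst case takes all of them and one from each pair: 9 + 11 = 20.
By pigeonhole, the 21st integer has to be the second member of some pair, so 20 + 1 = 21.

21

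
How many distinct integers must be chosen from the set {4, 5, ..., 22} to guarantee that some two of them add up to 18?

15

Group the elements by complementary pair {x, 18−x}: {4,14}, {5,13}, {6,12}, …, giving 5 two-element pairs, the single value 9 (it cannot pair with itself since the integers are distinct), and 8 integers whose partner 18−x falls outside [4,22].
Treating each of those 14 groups as a pigeonhole, one can pick one integer per group — 14 integers — with no two summing to 18.
The 15th integer lands in an occupied pair, forcing a sum of 18.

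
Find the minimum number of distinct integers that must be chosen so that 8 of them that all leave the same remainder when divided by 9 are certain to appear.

64

By the pigeonhole principle, the 9 residue classes mod 9 are the pigeonholes.
With 63 integers one could put 7 in each residue class and have no class reach 8.
The 64th integer pushes some class to 8, so 9·7 + 1 = 64.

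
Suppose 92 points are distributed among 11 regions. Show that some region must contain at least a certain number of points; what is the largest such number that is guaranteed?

9

The 11 regions are the holes and the 92 points are the pigeons.
If every region held at most 8 points, the total would be at most 11 × 8 = 88, which is less than 92.
So some region holds at least ⌈92/11⌉ = 9 points.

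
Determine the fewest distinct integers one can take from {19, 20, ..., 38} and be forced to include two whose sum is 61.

13

Group the elements by complementary pair {x, 61−x}: {23,38}, {24,37}, {25,36}, …, giving 8 two-element pairs and 4 integers whose partner 61−x falls outside [19,38].
Pigeonhole: treating each of those 12 groups as a pigeonhole, one can pick one integer per group — 12 integers — with no two summing to 61.
The 13th integer lands in an occupied pair, forcing a sum of 61.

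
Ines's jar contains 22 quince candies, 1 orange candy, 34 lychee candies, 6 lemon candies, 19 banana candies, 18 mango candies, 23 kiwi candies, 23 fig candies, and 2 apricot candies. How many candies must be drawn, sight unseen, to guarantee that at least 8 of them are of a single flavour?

An adversary could hand out at most 7 candies per flavour (orange, lemon, apricot run out sooner): 7 + 1 + 7 + 6 + 7 + 7 + 7 + 7 + 2 = 51 candies and still no flavour has 8.
One more candy lands in a flavour already at 7, so 52 draws are enough and 51 are not.

52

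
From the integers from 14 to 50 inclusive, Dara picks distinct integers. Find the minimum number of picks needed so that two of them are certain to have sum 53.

25

Group the elements by complementary pair {x, 53−x}: {14,39}, {15,38}, {16,37}, …, giving 13 two-element pairs and 11 integers whose partner 53−x falls outside [14,50].
Treating each of those 24 groups as a pigeonhole, one can pick one integer per group — 24 integers — with no two summing to 53.
The 25th integer lands in an occupied pair, forcing a sum of 53.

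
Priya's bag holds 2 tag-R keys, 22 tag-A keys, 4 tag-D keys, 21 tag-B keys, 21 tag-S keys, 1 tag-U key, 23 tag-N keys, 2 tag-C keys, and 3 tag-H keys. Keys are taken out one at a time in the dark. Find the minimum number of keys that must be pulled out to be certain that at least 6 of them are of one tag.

An adversary could hand out at most 5 keys per tag (5 tags run out sooner): 2 + 5 + 4 + 5 + 5 + 1 + 5 + 2 + 3 = 32 keys and still no tag has 6.
Pigeonhole: one more key lands in a tag already at 5, so 33 draws are enough and 32 are not.

33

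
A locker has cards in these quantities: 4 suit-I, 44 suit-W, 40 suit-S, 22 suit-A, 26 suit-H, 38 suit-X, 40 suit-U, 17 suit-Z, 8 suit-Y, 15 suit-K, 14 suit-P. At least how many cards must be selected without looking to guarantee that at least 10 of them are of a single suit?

94

An adversary could hand out at most 9 cards per suit (suit-I, suit-Y run out sooner): 4 + 9 + 9 + 9 + 9 + 9 + 9 + 9 + 8 + 9 + 9 = 93 cards and still no suit has 10.
Pigeonhole: one more card lands in a suit already at 9, so 94 draws are enough and 93 are not.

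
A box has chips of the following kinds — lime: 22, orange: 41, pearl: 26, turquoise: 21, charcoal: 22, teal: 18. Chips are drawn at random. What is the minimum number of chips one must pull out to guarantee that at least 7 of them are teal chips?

139

In the worst case for collecting teal chips, every non-teal chip comes out first.
There are 22 + 41 + 26 + 21 + 22 = 132 non-teal chips altogether.
After those, each further chip must be teal, so 132 + 7 = 139 draws guarantee 7 teal chips.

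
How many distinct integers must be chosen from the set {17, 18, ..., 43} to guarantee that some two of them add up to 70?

20

Group the elements by complementary pair {x, 70−x}: {27,43}, {28,42}, {29,41}, …, giving 8 two-element pairs, the single value 35 (it cannot pair with itself since the integers are distinct), and 10 integers whose partner 70−x falls outside [17,43].
Treating each of those 19 groups as a pigeonhole, one can pick one integer per group — 19 integers — with no two summing to 70.
The 20th integer lands in an occupied pair, forcing a sum of 70.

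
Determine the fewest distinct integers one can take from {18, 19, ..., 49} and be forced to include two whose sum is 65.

A set avoiding the sum 65 can contain at most one of each pair {x, 65−x}, plus the 2 elements whose complement lies outside the range.
The integers 33, …, 49 (17 of them) are such a set: any two sum to at least 33+34 = 67 > 65.
Pigeonhole: any 18th integer completes one of the 15 pairs, so 18 choices force a sum of 65.

18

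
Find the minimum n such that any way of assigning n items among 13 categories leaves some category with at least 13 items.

157

With 156 items one could put exactly 12 in each of the 13 categories, and no category would reach 13.
Pigeonhole: one more item must land in a category that already has 12, giving it 13.
So 13 × 12 + 1 = 157 items are required.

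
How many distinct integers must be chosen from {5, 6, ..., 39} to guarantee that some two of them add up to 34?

Two chosen integers sum to 34 exactly when both halves of some pair {x, 34−x} with 5 ≤ x ≤ 34−x ≤ 29 are chosen — 12 such pairs.
The remaining 11 elements (those with no distinct partner in range) can never complete a 34-sum, so the worst case takes all of them and one from each pair: 11 + 12 = 23.
Pigeonhole: the 24th integer has to be the second member of some pair, so 23 + 1 = 24.

24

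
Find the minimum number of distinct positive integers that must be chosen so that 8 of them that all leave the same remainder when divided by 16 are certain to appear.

By pigeonhole, the 16 residue classes mod 16 are the pigeonholes.
With 112 integers one could put 7 in each residue class and have no class reach 8.
The 113th integer pushes some class to 8, so 16·7 + 1 = 113.

113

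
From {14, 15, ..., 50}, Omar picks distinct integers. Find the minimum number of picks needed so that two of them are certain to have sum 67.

21

A set avoiding the sum 67 can contain at most one of each pair {x, 67−x}, plus the 3 elements whose complement lies outside the range.
The integers 14, …, 33 (20 of them) are such a set: any two sum to at least 14+15 = 29 and at most 32+33 = 65 < 67.
By the pigeonhole principle, any 21st integer completes one of the 17 pairs, so 21 choices force a sum of 67.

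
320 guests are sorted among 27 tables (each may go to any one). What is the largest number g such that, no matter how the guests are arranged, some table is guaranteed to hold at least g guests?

The 27 tables are the holes and the 320 guests are the pigeons.
If every table held at most 11 guests, the total would be at most 27 × 11 = 297, which is less than 320.
So some table holds at least ⌈320/27⌉ = 12 guests.

12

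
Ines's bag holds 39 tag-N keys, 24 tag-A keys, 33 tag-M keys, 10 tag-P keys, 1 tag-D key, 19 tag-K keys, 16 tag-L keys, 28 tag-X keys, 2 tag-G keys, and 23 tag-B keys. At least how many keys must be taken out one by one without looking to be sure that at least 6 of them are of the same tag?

44

The 10 tags are the holes; the keys drawn are the pigeons.
To avoid 6 of any one tag, the worst case takes at most 5 of each tag, or every key of a tag that has fewer than 5.
That gives 5 + 5 + 5 + 5 + 1 + 5 + 5 + 5 + 2 + 5 = 43 keys with no tag reaching 6.
The next key forces some tag to 6, so 43 + 1 = 44.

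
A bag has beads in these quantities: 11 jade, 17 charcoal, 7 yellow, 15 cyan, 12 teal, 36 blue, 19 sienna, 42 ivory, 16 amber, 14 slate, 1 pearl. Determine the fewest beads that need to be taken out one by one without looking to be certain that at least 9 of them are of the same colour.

81

By the pigeonhole principle, the 11 colours are the holes; the beads drawn are the pigeons.
To avoid 9 of any one colour, the worst case takes at most 8 of each colour, or every bead of a colour that has fewer than 8.
That gives 8 + 8 + 7 + 8 + 8 + 8 + 8 + 8 + 8 + 8 + 1 = 80 beads with no colour reaching 9.
The next bead forces some colour to 9, so 80 + 1 = 81.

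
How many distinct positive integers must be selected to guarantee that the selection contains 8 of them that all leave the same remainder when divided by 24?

The 24 residue classes mod 24 are the pigeonholes.
With 168 integers one could put 7 in each residue class and have no class reach 8.
The 169th integer pushes some class to 8, so 24·7 + 1 = 169.

169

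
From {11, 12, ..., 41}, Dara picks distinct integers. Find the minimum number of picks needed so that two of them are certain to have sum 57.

19

Group the elements by complementary pair {x, 57−x}: {16,41}, {17,40}, {18,39}, …, giving 13 two-element pairs and 5 integers whose partner 57−x falls outside [11,41].
Treating each of those 18 groups as a pigeonhole, one can pick one integer per group — 18 integers — with no two summing to 57.
The 19th integer lands in an occupied pair, forcing a sum of 57.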